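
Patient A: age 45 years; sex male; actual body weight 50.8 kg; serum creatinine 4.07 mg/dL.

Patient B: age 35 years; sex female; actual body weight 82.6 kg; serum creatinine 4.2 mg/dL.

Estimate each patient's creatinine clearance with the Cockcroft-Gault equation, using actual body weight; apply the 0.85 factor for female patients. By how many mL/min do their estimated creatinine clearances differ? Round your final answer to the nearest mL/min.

8 mL/min

Patient A: CrCl = (140 − 45) × 50.8 / (72 × 4.07) = 4826.0 / 293.04 ≈ 16.5 mL/min
Patient B: CrCl = (140 − 35) × 82.6 / (72 × 4.2) × 0.85 = 8673.0 / 302.40 × 0.85 ≈ 24.4 mL/min
|16.5 − 24.4| = 7.9 mL/min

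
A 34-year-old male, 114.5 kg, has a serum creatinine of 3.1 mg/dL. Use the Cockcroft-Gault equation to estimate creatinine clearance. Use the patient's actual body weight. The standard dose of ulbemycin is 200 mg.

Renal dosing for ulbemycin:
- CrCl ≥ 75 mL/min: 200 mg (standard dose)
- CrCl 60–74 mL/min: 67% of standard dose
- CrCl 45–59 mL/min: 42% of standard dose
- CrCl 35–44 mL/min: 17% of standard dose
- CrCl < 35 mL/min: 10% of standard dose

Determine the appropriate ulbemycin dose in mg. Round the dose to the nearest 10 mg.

80 mg

CrCl = (140 − 34) × 114.5 / (72 × 3.1) = 12137.0 / 223.20 ≈ 54.4 mL/min
CrCl ≈ 54 mL/min → bracket 45–59 mL/min.
42% of 200 mg = 84 mg → 80 mg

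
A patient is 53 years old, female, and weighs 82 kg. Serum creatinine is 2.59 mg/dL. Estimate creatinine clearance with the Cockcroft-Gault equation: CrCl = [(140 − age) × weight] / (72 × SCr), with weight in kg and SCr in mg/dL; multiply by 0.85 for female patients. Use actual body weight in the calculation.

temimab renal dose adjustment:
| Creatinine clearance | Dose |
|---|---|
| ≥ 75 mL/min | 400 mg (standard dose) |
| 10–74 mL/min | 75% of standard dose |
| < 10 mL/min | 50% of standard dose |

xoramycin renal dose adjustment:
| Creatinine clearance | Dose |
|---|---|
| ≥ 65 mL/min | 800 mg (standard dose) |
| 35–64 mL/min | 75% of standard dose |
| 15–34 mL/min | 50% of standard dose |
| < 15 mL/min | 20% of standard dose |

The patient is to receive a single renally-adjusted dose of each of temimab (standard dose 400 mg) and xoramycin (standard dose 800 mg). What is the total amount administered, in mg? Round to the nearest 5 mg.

CrCl = (140 − 53) × 82 / (72 × 2.59) × 0.85 = 7134.0 / 186.48 × 0.85 ≈ 32.5 mL/min
CrCl ≈ 33 mL/min.
temimab: 10–74 mL/min → 75% of 400 mg = 300 mg.
xoramycin: 15–34 mL/min → 50% of 800 mg = 400 mg.
Total = 300 + 400 = 700 mg.

700 mg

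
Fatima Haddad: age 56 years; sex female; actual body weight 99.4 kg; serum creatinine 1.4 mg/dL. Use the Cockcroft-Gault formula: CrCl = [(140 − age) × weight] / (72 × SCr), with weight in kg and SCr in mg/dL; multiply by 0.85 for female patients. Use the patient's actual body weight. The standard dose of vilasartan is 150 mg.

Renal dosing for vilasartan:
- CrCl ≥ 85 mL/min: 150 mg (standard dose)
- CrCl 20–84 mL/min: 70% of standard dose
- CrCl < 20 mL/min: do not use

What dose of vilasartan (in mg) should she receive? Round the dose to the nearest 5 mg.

105 mg

CrCl = (140 − 56) × 99.4 / (72 × 1.4) × 0.85 = 8349.6 / 100.80 × 0.85 ≈ 70.4 mL/min
CrCl ≈ 70 mL/min → bracket 20–84 mL/min.
70% of 150 mg = 105 mg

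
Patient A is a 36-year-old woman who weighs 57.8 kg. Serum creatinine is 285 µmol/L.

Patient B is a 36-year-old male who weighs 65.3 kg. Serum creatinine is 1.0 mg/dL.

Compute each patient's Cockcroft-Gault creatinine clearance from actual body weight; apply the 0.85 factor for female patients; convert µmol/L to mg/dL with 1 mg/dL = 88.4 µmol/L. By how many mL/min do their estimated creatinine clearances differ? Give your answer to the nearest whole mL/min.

Patient A: SCr = 285 / 88.4 = 3.224 mg/dL
Patient A: CrCl = (140 − 36) × 57.8 / (72 × 3.224) × 0.85 = 6011.2 / 232.13 × 0.85 ≈ 22.0 mL/min
Patient B: CrCl = (140 − 36) × 65.3 / (72 × 1) = 6791.2 / 72.00 ≈ 94.3 mL/min
|22.0 − 94.3| = 72.3 mL/min

72 mL/min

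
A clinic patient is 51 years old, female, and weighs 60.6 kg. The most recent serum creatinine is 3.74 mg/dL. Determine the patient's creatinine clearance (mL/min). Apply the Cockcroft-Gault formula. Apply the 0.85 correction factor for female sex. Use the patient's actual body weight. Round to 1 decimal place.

17.0 mL/min

CrCl = (140 − 51) × 60.6 / (72 × 3.74) × 0.85 = 5393.4 / 269.28 × 0.85 ≈ 17.0 mL/min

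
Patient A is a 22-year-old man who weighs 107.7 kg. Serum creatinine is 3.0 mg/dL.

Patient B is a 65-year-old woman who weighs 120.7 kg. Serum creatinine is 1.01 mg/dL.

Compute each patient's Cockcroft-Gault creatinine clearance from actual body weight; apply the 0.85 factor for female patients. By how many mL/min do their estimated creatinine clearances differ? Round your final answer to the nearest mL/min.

Patient A: CrCl = (140 − 22) × 107.7 / (72 × 3) = 12708.6 / 216.00 ≈ 58.8 mL/min
Patient B: CrCl = (140 − 65) × 120.7 / (72 × 1.01) × 0.85 = 9052.5 / 72.72 × 0.85 ≈ 105.8 mL/min
|58.8 − 105.8| = 47.0 mL/min

47 mL/min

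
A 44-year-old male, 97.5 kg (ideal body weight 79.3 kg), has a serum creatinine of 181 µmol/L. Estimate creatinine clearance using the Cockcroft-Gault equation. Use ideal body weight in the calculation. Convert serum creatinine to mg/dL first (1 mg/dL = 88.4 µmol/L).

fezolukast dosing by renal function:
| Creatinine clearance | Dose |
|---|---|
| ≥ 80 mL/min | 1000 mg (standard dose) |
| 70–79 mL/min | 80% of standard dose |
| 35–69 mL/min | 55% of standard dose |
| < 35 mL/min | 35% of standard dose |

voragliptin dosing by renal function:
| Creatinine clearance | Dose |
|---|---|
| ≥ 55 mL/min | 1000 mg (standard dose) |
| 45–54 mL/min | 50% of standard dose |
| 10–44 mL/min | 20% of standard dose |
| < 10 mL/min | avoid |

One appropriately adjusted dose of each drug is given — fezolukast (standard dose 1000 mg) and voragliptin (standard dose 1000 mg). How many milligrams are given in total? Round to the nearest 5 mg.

SCr = 181 / 88.4 = 2.048 mg/dL
CrCl = (140 − 44) × 79.3 / (72 × 2.048) = 7612.8 / 147.46 ≈ 51.6 mL/min
CrCl ≈ 52 mL/min.
fezolukast: 35–69 mL/min → 55% of 1000 mg = 550 mg.
voragliptin: 45–54 mL/min → 50% of 1000 mg = 500 mg.
Total = 550 + 500 = 1050 mg.

1050 mg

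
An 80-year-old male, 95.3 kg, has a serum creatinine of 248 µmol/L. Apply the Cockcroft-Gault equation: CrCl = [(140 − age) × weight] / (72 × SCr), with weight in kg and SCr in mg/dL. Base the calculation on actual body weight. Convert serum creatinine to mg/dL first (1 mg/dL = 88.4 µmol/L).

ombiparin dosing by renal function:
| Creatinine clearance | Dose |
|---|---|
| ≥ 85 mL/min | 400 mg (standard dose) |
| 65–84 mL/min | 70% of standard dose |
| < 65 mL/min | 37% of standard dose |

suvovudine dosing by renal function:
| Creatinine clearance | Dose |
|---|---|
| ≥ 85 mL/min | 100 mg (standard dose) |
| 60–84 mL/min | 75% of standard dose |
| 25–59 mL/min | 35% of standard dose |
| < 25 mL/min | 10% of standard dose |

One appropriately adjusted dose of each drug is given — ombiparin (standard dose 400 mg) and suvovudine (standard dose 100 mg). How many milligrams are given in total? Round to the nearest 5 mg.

185 mg

SCr = 248 / 88.4 = 2.805 mg/dL
CrCl = (140 − 80) × 95.3 / (72 × 2.805) = 5718.0 / 201.96 ≈ 28.3 mL/min
CrCl ≈ 28 mL/min.
ombiparin: < 65 mL/min → 37% of 400 mg = 148 mg.
suvovudine: 25–59 mL/min → 35% of 100 mg = 35 mg.
Total = 148 + 35 = 183 mg.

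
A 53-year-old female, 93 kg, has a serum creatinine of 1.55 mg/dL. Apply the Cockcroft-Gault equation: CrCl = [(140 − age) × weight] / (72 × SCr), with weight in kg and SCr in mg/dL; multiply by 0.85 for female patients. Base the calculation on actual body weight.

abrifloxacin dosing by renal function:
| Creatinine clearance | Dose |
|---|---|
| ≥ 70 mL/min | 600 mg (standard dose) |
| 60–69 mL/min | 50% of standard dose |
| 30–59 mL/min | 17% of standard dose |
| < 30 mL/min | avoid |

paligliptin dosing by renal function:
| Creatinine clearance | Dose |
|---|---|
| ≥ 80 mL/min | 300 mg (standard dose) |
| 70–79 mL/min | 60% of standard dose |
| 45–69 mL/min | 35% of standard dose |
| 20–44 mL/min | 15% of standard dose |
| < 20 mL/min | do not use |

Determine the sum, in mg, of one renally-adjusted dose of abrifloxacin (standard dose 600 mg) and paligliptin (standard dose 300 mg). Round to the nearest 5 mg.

405 mg

CrCl = (140 − 53) × 93 / (72 × 1.55) × 0.85 = 8091.0 / 111.60 × 0.85 ≈ 61.6 mL/min
CrCl ≈ 62 mL/min.
abrifloxacin: 60–69 mL/min → 50% of 600 mg = 300 mg.
paligliptin: 45–69 mL/min → 35% of 300 mg = 105 mg.
Total = 300 + 105 = 405 mg.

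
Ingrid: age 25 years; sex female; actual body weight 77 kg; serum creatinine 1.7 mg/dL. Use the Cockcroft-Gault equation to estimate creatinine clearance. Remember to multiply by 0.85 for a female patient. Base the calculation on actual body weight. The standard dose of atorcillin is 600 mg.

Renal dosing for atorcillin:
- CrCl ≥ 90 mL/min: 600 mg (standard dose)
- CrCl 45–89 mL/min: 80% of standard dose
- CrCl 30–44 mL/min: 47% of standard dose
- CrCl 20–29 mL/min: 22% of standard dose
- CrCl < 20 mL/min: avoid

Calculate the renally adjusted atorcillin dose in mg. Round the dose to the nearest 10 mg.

480 mg

CrCl = (140 − 25) × 77 / (72 × 1.7) × 0.85 = 8855.0 / 122.40 × 0.85 ≈ 61.5 mL/min
CrCl ≈ 61 mL/min → bracket 45–89 mL/min.
80% of 600 mg = 480 mg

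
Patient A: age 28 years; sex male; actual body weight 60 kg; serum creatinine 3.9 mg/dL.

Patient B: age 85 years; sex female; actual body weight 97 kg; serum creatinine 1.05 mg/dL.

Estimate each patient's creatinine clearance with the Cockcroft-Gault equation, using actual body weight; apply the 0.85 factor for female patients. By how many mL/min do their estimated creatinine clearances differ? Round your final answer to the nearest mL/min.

36 mL/min

Patient A: CrCl = (140 − 28) × 60 / (72 × 3.9) = 6720.0 / 280.80 ≈ 23.9 mL/min
Patient B: CrCl = (140 − 85) × 97 / (72 × 1.05) × 0.85 = 5335.0 / 75.60 × 0.85 ≈ 60.0 mL/min
|23.9 − 60.0| = 36.1 mL/min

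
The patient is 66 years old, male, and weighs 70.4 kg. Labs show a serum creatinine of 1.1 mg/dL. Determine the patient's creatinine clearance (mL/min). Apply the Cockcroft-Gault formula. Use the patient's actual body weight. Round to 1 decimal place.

CrCl = (140 − 66) × 70.4 / (72 × 1.1) = 5209.6 / 79.20 ≈ 65.8 mL/min

65.8 mL/min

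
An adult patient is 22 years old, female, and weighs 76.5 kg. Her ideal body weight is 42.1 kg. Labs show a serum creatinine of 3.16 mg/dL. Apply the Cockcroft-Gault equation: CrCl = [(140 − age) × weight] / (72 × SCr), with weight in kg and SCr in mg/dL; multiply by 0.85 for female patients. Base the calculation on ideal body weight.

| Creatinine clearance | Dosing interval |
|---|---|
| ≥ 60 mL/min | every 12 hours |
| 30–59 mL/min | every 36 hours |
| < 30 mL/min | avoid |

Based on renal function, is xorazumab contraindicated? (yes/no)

yes

CrCl = (140 − 22) × 42.1 / (72 × 3.16) × 0.85 = 4967.8 / 227.52 × 0.85 ≈ 18.6 mL/min
CrCl ≈ 19 mL/min, which is < 30 mL/min.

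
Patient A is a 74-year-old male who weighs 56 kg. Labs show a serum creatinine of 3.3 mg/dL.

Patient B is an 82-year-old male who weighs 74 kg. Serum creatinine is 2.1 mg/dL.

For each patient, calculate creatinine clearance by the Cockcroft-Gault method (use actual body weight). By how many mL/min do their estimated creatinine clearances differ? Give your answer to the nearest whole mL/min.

Patient A: CrCl = (140 − 74) × 56 / (72 × 3.3) = 3696.0 / 237.60 ≈ 15.6 mL/min
Patient B: CrCl = (140 − 82) × 74 / (72 × 2.1) = 4292.0 / 151.20 ≈ 28.4 mL/min
|15.6 − 28.4| = 12.8 mL/min

13 mL/min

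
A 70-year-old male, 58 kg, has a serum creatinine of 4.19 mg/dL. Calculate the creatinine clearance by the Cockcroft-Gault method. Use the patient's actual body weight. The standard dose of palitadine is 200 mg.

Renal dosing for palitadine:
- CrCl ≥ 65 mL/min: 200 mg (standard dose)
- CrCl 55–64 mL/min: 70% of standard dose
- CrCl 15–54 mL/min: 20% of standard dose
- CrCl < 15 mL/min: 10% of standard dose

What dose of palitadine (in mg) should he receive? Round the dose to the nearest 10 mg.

CrCl = (140 − 70) × 58 / (72 × 4.19) = 4060.0 / 301.68 ≈ 13.5 mL/min
CrCl ≈ 13 mL/min → bracket < 15 mL/min.
10% of 200 mg = 20 mg

20 mg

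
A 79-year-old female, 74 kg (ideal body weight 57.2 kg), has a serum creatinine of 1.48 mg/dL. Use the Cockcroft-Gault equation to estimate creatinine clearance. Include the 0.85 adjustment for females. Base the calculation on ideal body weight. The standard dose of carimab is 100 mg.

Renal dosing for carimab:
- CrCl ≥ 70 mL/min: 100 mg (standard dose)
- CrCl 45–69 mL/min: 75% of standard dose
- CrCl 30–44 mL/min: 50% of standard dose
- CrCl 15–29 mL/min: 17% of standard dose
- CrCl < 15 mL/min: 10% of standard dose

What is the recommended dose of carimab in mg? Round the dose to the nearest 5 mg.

15 mg

CrCl = (140 − 79) × 57.2 / (72 × 1.48) × 0.85 = 3489.2 / 106.56 × 0.85 ≈ 27.8 mL/min
CrCl ≈ 28 mL/min → bracket 15–29 mL/min.
17% of 100 mg = 17 mg → 15 mg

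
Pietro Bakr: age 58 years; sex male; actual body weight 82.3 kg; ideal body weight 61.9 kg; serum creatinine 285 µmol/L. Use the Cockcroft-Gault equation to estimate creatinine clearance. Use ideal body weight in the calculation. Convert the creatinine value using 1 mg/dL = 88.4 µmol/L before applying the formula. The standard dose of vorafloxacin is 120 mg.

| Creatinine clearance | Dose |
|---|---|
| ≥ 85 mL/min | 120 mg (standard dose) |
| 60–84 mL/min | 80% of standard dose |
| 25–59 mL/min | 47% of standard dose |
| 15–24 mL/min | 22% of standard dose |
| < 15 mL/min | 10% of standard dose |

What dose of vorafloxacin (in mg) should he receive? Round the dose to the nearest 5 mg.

25 mg

SCr = 285 / 88.4 = 3.224 mg/dL
CrCl = (140 − 58) × 61.9 / (72 × 3.224) = 5075.8 / 232.13 ≈ 21.9 mL/min
CrCl ≈ 22 mL/min → bracket 15–24 mL/min.
22% of 120 mg = 26.4 mg → 25 mg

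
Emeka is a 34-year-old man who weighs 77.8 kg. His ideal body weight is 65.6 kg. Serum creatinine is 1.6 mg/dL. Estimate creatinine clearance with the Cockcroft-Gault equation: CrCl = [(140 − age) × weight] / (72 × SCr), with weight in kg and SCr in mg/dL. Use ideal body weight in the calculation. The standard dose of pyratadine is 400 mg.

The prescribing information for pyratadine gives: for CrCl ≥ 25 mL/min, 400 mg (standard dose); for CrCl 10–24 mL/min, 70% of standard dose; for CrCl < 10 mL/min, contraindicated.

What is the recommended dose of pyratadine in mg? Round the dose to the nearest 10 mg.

400 mg

CrCl = (140 − 34) × 65.6 / (72 × 1.6) = 6953.6 / 115.20 ≈ 60.4 mL/min
CrCl ≈ 60 mL/min → bracket ≥ 25 mL/min.
100% of 400 mg = 400 mg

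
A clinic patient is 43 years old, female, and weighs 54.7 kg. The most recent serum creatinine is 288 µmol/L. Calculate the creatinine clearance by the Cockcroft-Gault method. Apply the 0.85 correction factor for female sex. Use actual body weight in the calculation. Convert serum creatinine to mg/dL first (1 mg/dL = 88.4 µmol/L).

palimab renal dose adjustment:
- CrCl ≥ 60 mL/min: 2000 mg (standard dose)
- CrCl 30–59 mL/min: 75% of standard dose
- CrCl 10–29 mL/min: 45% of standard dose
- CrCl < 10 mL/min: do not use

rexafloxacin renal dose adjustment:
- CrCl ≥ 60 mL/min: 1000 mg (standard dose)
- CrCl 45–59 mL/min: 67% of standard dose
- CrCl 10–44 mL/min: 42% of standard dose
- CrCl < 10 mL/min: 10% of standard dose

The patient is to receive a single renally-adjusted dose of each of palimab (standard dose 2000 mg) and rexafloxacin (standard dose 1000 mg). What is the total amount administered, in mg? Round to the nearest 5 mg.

SCr = 288 / 88.4 = 3.258 mg/dL
CrCl = (140 − 43) × 54.7 / (72 × 3.258) × 0.85 = 5305.9 / 234.58 × 0.85 ≈ 19.2 mL/min
CrCl ≈ 19 mL/min.
palimab: 10–29 mL/min → 45% of 2000 mg = 900 mg.
rexafloxacin: 10–44 mL/min → 42% of 1000 mg = 420 mg.
Total = 900 + 420 = 1320 mg.

1320 mg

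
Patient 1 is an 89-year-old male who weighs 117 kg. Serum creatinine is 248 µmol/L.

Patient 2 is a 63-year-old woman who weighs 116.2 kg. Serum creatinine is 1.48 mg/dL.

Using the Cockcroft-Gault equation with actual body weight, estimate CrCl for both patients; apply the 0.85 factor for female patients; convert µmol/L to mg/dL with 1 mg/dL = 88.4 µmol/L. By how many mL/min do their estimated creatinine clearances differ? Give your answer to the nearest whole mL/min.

Patient 1: SCr = 248 / 88.4 = 2.805 mg/dL
Patient 1: CrCl = (140 − 89) × 117 / (72 × 2.805) = 5967.0 / 201.96 ≈ 29.5 mL/min
Patient 2: CrCl = (140 − 63) × 116.2 / (72 × 1.48) × 0.85 = 8947.4 / 106.56 × 0.85 ≈ 71.4 mL/min
|29.5 − 71.4| = 41.9 mL/min

42 mL/min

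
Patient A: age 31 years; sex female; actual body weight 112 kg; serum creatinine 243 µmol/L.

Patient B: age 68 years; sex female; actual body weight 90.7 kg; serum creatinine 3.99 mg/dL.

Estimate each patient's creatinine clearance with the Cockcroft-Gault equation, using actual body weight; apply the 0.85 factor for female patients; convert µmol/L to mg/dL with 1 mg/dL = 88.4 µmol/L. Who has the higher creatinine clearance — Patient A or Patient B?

Patient A

Patient A: SCr = 243 / 88.4 = 2.749 mg/dL
Patient A: CrCl = (140 − 31) × 112 / (72 × 2.749) × 0.85 = 12208.0 / 197.93 × 0.85 ≈ 52.4 mL/min
Patient B: CrCl = (140 − 68) × 90.7 / (72 × 3.99) × 0.85 = 6530.4 / 287.28 × 0.85 ≈ 19.3 mL/min
52.4 vs 19.3 mL/min → Patient A is higher.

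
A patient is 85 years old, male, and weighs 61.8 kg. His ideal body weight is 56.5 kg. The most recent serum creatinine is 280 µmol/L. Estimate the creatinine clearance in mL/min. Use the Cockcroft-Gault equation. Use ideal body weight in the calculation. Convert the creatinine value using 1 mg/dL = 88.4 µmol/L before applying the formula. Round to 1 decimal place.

13.6 mL/min

SCr = 280 / 88.4 = 3.167 mg/dL
CrCl = (140 − 85) × 56.5 / (72 × 3.167) = 3107.5 / 228.02 ≈ 13.6 mL/min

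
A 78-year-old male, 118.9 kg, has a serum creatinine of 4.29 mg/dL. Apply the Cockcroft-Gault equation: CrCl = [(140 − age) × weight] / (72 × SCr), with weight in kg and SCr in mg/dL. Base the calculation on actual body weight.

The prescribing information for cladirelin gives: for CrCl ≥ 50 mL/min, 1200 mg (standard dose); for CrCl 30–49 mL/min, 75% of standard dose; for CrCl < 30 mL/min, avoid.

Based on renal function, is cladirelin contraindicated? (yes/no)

CrCl = (140 − 78) × 118.9 / (72 × 4.29) = 7371.8 / 308.88 ≈ 23.9 mL/min
CrCl ≈ 24 mL/min, which is < 30 mL/min.

yes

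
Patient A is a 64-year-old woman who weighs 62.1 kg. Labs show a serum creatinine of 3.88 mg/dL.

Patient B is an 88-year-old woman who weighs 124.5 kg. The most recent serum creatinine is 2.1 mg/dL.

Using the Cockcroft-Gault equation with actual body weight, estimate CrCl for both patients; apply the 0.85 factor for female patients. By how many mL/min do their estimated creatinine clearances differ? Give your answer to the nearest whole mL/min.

Patient A: CrCl = (140 − 64) × 62.1 / (72 × 3.88) × 0.85 = 4719.6 / 279.36 × 0.85 ≈ 14.4 mL/min
Patient B: CrCl = (140 − 88) × 124.5 / (72 × 2.1) × 0.85 = 6474.0 / 151.20 × 0.85 ≈ 36.4 mL/min
|14.4 − 36.4| = 22.0 mL/min

22 mL/min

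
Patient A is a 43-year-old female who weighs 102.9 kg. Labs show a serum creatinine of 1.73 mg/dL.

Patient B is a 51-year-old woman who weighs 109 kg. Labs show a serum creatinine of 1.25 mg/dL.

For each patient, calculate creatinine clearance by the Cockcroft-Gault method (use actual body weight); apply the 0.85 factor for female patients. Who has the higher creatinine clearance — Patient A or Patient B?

Patient A: CrCl = (140 − 43) × 102.9 / (72 × 1.73) × 0.85 = 9981.3 / 124.56 × 0.85 ≈ 68.1 mL/min
Patient B: CrCl = (140 − 51) × 109 / (72 × 1.25) × 0.85 = 9701.0 / 90.00 × 0.85 ≈ 91.6 mL/min
68.1 vs 91.6 mL/min → Patient B is higher.

Patient B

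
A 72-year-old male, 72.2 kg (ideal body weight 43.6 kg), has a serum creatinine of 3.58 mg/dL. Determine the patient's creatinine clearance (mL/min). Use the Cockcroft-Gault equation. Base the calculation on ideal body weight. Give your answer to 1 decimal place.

CrCl = (140 − 72) × 43.6 / (72 × 3.58) = 2964.8 / 257.76 ≈ 11.5 mL/min

11.5 mL/min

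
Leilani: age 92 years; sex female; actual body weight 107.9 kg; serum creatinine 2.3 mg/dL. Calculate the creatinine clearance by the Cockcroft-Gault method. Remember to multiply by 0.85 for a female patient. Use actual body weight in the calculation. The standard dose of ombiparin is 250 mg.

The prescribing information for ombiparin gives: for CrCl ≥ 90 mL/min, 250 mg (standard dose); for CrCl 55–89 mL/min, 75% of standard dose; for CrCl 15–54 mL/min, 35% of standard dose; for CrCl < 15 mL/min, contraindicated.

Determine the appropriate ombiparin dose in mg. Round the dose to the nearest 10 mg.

90 mg

CrCl = (140 − 92) × 107.9 / (72 × 2.3) × 0.85 = 5179.2 / 165.60 × 0.85 ≈ 26.6 mL/min
CrCl ≈ 27 mL/min → bracket 15–54 mL/min.
35% of 250 mg = 87.5 mg → 90 mg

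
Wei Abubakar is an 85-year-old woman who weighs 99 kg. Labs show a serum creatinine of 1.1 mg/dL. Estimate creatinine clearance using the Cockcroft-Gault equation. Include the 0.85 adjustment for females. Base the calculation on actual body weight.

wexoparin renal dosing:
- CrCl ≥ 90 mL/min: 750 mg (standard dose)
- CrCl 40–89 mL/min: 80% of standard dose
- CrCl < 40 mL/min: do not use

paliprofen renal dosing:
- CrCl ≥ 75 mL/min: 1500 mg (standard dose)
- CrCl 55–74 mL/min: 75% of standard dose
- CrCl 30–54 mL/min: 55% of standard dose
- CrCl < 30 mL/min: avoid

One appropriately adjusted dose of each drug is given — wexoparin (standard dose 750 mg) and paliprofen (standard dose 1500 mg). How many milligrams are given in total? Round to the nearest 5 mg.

1725 mg

CrCl = (140 − 85) × 99 / (72 × 1.1) × 0.85 = 5445.0 / 79.20 × 0.85 ≈ 58.4 mL/min
CrCl ≈ 58 mL/min.
wexoparin: 40–89 mL/min → 80% of 750 mg = 600 mg.
paliprofen: 55–74 mL/min → 75% of 1500 mg = 1125 mg.
Total = 600 + 1125 = 1725 mg.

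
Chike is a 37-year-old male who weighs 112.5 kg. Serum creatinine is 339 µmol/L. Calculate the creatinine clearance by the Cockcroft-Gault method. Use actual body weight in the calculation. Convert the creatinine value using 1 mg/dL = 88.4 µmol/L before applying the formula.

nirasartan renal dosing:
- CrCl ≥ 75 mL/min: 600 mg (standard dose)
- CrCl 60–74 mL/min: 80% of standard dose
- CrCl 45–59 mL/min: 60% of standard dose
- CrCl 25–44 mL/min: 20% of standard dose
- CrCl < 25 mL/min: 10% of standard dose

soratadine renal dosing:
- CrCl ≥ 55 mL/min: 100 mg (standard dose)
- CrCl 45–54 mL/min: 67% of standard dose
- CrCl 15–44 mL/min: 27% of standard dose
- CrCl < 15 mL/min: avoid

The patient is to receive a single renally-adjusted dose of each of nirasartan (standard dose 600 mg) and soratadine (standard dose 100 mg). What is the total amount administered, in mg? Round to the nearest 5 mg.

145 mg

SCr = 339 / 88.4 = 3.835 mg/dL
CrCl = (140 − 37) × 112.5 / (72 × 3.835) = 11587.5 / 276.12 ≈ 42.0 mL/min
CrCl ≈ 42 mL/min.
nirasartan: 25–44 mL/min → 20% of 600 mg = 120 mg.
soratadine: 15–44 mL/min → 27% of 100 mg = 27 mg.
Total = 120 + 27 = 147 mg.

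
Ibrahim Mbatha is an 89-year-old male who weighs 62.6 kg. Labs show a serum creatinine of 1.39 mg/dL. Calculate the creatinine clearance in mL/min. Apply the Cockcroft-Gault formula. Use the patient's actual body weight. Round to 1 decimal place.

CrCl = (140 − 89) × 62.6 / (72 × 1.39) = 3192.6 / 100.08 ≈ 31.9 mL/min

31.9 mL/min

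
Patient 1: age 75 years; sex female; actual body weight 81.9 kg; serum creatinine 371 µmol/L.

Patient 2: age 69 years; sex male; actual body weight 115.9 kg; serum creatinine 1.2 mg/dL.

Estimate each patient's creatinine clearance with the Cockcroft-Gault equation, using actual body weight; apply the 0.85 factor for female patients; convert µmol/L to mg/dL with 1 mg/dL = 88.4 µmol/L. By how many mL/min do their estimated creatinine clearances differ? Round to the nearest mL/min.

Patient 1: SCr = 371 / 88.4 = 4.197 mg/dL
Patient 1: CrCl = (140 − 75) × 81.9 / (72 × 4.197) × 0.85 = 5323.5 / 302.18 × 0.85 ≈ 15.0 mL/min
Patient 2: CrCl = (140 − 69) × 115.9 / (72 × 1.2) = 8228.9 / 86.40 ≈ 95.2 mL/min
|15.0 − 95.2| = 80.2 mL/min

80 mL/min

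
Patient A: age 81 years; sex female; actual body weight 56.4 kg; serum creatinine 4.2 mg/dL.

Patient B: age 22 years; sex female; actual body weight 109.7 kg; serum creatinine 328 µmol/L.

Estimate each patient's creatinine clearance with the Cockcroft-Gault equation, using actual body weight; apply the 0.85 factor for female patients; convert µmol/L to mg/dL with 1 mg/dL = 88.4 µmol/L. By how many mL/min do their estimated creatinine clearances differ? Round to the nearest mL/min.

32 mL/min

Patient A: CrCl = (140 − 81) × 56.4 / (72 × 4.2) × 0.85 = 3327.6 / 302.40 × 0.85 ≈ 9.4 mL/min
Patient B: SCr = 328 / 88.4 = 3.71 mg/dL
Patient B: CrCl = (140 − 22) × 109.7 / (72 × 3.71) × 0.85 = 12944.6 / 267.12 × 0.85 ≈ 41.2 mL/min
|9.4 − 41.2| = 31.8 mL/min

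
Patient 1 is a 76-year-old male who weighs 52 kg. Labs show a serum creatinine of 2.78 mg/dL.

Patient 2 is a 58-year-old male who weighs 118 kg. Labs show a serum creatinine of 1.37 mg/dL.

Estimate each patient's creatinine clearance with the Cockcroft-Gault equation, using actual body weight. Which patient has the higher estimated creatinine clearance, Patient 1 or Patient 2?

Patient 2

Patient 1: CrCl = (140 − 76) × 52 / (72 × 2.78) = 3328.0 / 200.16 ≈ 16.6 mL/min
Patient 2: CrCl = (140 − 58) × 118 / (72 × 1.37) = 9676.0 / 98.64 ≈ 98.1 mL/min
16.6 vs 98.1 mL/min → Patient 2 is higher.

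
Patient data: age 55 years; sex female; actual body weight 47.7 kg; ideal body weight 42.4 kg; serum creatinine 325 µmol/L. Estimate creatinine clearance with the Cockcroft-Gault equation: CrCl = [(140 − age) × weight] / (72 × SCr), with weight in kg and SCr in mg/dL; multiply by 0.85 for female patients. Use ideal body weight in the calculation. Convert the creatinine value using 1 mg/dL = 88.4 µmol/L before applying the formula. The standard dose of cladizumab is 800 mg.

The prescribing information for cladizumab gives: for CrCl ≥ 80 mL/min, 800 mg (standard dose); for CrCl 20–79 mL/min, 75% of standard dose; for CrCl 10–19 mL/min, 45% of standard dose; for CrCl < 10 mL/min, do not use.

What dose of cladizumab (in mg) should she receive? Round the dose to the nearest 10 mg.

360 mg

SCr = 325 / 88.4 = 3.676 mg/dL
CrCl = (140 − 55) × 42.4 / (72 × 3.676) × 0.85 = 3604.0 / 264.67 × 0.85 ≈ 11.6 mL/min
CrCl ≈ 12 mL/min → bracket 10–19 mL/min.
45% of 800 mg = 360 mg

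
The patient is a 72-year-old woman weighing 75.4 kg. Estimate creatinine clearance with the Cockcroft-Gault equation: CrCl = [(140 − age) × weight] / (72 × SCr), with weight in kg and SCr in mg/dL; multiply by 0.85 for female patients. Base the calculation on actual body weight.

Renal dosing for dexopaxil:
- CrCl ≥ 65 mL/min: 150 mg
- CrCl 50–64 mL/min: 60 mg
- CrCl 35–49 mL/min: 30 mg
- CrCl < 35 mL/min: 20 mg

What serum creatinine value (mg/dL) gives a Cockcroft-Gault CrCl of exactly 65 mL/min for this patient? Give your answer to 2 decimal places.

0.93 mg/dL

Standard dose requires CrCl ≥ 65 mL/min.
Set (140 − 72) × 75.4 × 0.85 / (72 × SCr) = 65
SCr = (140 − 72) × 75.4 × 0.85 / (72 × 65) = 0.931 mg/dL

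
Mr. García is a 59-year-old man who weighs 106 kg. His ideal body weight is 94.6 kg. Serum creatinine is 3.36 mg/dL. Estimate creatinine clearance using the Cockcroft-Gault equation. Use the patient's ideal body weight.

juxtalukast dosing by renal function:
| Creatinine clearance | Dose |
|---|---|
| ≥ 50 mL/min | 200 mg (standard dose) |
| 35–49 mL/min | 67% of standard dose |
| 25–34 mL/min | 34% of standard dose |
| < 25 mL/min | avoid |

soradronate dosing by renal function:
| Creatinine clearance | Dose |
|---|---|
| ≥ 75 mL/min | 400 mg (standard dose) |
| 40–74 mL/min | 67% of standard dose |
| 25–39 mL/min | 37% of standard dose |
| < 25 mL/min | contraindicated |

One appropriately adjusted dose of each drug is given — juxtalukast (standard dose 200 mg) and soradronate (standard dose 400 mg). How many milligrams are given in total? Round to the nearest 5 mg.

CrCl = (140 − 59) × 94.6 / (72 × 3.36) = 7662.6 / 241.92 ≈ 31.7 mL/min
CrCl ≈ 32 mL/min.
juxtalukast: 25–34 mL/min → 34% of 200 mg = 68 mg.
soradronate: 25–39 mL/min → 37% of 400 mg = 148 mg.
Total = 68 + 148 = 216 mg.

215 mg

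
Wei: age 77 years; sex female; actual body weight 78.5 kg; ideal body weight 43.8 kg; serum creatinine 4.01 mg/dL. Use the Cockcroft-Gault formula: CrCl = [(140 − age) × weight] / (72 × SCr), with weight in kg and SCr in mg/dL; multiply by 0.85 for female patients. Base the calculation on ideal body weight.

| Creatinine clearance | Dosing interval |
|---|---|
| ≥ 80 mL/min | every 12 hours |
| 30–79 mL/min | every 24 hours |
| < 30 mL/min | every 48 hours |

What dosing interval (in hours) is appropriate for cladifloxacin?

every 48 hours

CrCl = (140 − 77) × 43.8 / (72 × 4.01) × 0.85 = 2759.4 / 288.72 × 0.85 ≈ 8.1 mL/min
CrCl ≈ 8 mL/min → bracket < 30 mL/min → every 48 hours.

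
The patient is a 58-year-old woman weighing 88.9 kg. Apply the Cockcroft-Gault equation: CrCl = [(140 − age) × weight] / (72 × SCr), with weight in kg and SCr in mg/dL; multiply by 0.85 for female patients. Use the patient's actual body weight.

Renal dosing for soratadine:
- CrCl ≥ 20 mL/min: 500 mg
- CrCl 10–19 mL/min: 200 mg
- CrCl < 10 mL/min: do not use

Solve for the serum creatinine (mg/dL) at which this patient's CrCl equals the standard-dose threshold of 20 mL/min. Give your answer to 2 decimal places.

4.30 mg/dL

Standard dose requires CrCl ≥ 20 mL/min.
Set (140 − 58) × 88.9 × 0.85 / (72 × SCr) = 20
SCr = (140 − 58) × 88.9 × 0.85 / (72 × 20) = 4.303 mg/dL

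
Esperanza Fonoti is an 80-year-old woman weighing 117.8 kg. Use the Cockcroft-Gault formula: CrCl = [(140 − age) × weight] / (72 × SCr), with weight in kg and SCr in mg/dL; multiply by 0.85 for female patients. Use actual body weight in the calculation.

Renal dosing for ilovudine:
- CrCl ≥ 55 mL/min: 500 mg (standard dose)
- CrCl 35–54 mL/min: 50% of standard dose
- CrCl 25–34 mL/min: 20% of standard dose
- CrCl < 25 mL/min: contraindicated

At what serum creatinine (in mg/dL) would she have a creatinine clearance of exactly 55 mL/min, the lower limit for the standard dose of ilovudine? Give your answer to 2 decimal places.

Standard dose requires CrCl ≥ 55 mL/min.
Set (140 − 80) × 117.8 × 0.85 / (72 × SCr) = 55
SCr = (140 − 80) × 117.8 × 0.85 / (72 × 55) = 1.517 mg/dL

1.52 mg/dL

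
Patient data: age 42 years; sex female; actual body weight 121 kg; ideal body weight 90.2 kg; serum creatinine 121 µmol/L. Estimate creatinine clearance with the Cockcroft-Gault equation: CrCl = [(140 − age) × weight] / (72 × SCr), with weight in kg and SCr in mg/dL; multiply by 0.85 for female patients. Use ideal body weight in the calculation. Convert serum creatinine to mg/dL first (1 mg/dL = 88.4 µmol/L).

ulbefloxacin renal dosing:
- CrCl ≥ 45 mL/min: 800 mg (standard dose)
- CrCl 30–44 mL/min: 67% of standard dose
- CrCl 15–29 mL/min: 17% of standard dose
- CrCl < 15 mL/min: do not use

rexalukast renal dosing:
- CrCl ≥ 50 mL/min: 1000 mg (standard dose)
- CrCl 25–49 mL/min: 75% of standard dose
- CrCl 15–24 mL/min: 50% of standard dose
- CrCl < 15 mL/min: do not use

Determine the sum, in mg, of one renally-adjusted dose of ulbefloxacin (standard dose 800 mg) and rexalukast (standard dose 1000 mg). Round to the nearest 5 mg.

SCr = 121 / 88.4 = 1.369 mg/dL
CrCl = (140 − 42) × 90.2 / (72 × 1.369) × 0.85 = 8839.6 / 98.57 × 0.85 ≈ 76.2 mL/min
CrCl ≈ 76 mL/min.
ulbefloxacin: ≥ 45 mL/min → 100% of 800 mg = 800 mg.
rexalukast: ≥ 50 mL/min → 100% of 1000 mg = 1000 mg.
Total = 800 + 1000 = 1800 mg.

1800 mg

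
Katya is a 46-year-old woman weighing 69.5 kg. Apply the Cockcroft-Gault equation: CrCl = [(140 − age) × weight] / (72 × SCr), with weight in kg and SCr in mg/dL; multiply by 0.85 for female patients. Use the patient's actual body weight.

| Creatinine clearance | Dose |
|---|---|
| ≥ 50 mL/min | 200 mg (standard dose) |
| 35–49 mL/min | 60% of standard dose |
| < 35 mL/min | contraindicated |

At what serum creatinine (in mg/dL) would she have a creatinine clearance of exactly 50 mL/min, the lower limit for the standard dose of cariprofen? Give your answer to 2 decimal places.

1.54 mg/dL

Standard dose requires CrCl ≥ 50 mL/min.
Set (140 − 46) × 69.5 × 0.85 / (72 × SCr) = 50
SCr = (140 − 46) × 69.5 × 0.85 / (72 × 50) = 1.543 mg/dL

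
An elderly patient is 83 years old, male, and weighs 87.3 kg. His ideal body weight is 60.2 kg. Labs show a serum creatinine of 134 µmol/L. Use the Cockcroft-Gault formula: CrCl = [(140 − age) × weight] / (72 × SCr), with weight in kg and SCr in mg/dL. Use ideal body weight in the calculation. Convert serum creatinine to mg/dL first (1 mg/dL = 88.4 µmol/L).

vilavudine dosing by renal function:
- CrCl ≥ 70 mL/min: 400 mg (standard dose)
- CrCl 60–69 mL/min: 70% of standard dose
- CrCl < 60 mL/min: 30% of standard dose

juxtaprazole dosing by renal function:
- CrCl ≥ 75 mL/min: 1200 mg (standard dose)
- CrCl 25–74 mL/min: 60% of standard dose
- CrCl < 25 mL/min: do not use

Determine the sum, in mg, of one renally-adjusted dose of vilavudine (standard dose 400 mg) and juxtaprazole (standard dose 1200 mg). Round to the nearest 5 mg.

SCr = 134 / 88.4 = 1.516 mg/dL
CrCl = (140 − 83) × 60.2 / (72 × 1.516) = 3431.4 / 109.15 ≈ 31.4 mL/min
CrCl ≈ 31 mL/min.
vilavudine: < 60 mL/min → 30% of 400 mg = 120 mg.
juxtaprazole: 25–74 mL/min → 60% of 1200 mg = 720 mg.
Total = 120 + 720 = 840 mg.

840 mg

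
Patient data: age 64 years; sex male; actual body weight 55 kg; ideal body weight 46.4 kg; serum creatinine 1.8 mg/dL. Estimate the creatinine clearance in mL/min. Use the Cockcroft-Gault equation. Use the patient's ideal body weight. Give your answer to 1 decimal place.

CrCl = (140 − 64) × 46.4 / (72 × 1.8) = 3526.4 / 129.60 ≈ 27.2 mL/min

27.2 mL/min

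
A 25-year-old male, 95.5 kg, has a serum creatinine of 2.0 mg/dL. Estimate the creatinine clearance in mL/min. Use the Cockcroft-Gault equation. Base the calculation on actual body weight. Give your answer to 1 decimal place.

CrCl = (140 − 25) × 95.5 / (72 × 2) = 10982.5 / 144.00 ≈ 76.3 mL/min

76.3 mL/min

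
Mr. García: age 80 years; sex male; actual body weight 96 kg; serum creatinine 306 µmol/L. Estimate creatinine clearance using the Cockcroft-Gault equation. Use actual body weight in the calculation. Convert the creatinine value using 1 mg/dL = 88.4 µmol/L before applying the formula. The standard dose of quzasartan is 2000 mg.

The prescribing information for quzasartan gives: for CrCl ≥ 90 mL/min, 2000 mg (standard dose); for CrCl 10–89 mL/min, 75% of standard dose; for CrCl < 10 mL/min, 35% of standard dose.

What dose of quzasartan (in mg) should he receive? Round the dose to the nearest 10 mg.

SCr = 306 / 88.4 = 3.462 mg/dL
CrCl = (140 − 80) × 96 / (72 × 3.462) = 5760.0 / 249.26 ≈ 23.1 mL/min
CrCl ≈ 23 mL/min → bracket 10–89 mL/min.
75% of 2000 mg = 1500 mg

1500 mg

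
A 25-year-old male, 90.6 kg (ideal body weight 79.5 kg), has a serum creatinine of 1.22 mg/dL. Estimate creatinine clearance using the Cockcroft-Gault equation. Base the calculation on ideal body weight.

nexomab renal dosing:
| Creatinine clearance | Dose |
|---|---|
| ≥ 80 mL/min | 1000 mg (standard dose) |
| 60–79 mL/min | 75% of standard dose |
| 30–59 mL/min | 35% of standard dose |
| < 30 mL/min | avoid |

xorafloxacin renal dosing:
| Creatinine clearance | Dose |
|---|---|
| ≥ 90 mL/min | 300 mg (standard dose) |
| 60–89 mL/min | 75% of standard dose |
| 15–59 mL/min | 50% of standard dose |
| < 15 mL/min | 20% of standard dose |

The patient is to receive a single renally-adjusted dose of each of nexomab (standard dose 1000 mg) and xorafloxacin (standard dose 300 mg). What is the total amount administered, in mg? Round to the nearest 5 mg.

1300 mg

CrCl = (140 − 25) × 79.5 / (72 × 1.22) = 9142.5 / 87.84 ≈ 104.1 mL/min
CrCl ≈ 104 mL/min.
nexomab: ≥ 80 mL/min → 100% of 1000 mg = 1000 mg.
xorafloxacin: ≥ 90 mL/min → 100% of 300 mg = 300 mg.
Total = 1000 + 300 = 1300 mg.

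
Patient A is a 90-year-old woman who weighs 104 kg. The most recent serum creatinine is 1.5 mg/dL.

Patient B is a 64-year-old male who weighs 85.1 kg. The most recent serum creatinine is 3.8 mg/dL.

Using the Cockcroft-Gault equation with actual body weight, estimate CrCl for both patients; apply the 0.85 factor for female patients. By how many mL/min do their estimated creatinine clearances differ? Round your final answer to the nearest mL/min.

Patient A: CrCl = (140 − 90) × 104 / (72 × 1.5) × 0.85 = 5200.0 / 108.00 × 0.85 ≈ 40.9 mL/min
Patient B: CrCl = (140 − 64) × 85.1 / (72 × 3.8) = 6467.6 / 273.60 ≈ 23.6 mL/min
|40.9 − 23.6| = 17.3 mL/min

17 mL/min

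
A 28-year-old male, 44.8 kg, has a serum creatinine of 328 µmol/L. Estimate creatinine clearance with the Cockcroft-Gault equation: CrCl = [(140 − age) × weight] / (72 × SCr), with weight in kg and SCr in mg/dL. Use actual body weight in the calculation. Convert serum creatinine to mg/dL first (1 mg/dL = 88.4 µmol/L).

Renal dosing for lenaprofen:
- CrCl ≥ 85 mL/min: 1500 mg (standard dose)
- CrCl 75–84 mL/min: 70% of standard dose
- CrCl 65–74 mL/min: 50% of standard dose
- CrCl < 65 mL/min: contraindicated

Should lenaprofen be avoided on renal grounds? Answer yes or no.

SCr = 328 / 88.4 = 3.71 mg/dL
CrCl = (140 − 28) × 44.8 / (72 × 3.71) = 5017.6 / 267.12 ≈ 18.8 mL/min
CrCl ≈ 19 mL/min, which is < 65 mL/min.

yes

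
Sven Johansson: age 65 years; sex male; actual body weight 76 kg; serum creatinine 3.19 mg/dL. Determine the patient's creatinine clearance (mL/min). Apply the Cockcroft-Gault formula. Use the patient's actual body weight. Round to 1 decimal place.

24.8 mL/min

CrCl = (140 − 65) × 76 / (72 × 3.19) = 5700.0 / 229.68 ≈ 24.8 mL/min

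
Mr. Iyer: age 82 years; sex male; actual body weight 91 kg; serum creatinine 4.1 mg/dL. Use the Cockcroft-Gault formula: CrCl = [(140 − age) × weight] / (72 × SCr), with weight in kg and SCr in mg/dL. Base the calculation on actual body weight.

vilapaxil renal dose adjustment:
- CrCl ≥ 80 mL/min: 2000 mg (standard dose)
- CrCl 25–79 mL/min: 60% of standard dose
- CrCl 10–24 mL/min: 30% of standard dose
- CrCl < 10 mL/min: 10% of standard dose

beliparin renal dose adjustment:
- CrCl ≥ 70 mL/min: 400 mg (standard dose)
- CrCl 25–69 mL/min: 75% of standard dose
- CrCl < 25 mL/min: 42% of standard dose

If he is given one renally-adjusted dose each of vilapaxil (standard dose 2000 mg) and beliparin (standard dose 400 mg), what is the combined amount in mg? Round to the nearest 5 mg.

CrCl = (140 − 82) × 91 / (72 × 4.1) = 5278.0 / 295.20 ≈ 17.9 mL/min
CrCl ≈ 18 mL/min.
vilapaxil: 10–24 mL/min → 30% of 2000 mg = 600 mg.
beliparin: < 25 mL/min → 42% of 400 mg = 168 mg.
Total = 600 + 168 = 768 mg.

770 mg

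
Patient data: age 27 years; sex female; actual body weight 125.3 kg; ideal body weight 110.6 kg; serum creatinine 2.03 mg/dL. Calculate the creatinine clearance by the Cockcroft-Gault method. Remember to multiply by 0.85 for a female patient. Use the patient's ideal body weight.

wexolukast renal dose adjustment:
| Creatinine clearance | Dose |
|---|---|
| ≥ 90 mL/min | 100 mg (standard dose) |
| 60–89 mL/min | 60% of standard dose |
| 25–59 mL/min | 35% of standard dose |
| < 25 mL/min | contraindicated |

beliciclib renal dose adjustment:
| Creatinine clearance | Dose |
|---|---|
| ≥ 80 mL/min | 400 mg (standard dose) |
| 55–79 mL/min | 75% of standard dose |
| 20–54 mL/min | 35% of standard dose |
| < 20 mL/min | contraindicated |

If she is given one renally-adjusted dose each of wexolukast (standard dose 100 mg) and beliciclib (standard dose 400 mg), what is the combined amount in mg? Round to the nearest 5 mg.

CrCl = (140 − 27) × 110.6 / (72 × 2.03) × 0.85 = 12497.8 / 146.16 × 0.85 ≈ 72.7 mL/min
CrCl ≈ 73 mL/min.
wexolukast: 60–89 mL/min → 60% of 100 mg = 60 mg.
beliciclib: 55–79 mL/min → 75% of 400 mg = 300 mg.
Total = 60 + 300 = 360 mg.

360 mg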